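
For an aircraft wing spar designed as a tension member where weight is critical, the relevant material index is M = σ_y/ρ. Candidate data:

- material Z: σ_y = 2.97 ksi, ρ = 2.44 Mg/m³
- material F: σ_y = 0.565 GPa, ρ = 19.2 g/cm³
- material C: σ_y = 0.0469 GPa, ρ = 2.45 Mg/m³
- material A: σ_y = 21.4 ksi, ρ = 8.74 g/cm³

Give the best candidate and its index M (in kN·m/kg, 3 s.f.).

In SI units:
  material Z: σ_y = 20.48 MPa, ρ = 2440 kg/m³
  material F: σ_y = 565.0 MPa, ρ = 19200 kg/m³
  material C: σ_y = 46.90 MPa, ρ = 2450 kg/m³
  material A: σ_y = 147.5 MPa, ρ = 8740 kg/m³
  material F: M = 29.4 kN·m/kg
  material C: M = 19.1 kN·m/kg
  material A: M = 16.9 kN·m/kg
  material Z: M = 8.39 kN·m/kg
Highest index: material F.

material F, M = 29.4 kN·m/kg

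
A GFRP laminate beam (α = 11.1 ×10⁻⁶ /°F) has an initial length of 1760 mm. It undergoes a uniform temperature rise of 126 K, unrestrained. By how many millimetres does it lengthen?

Convert α: 11.1×10⁻⁶/°F × (9/5) = 20.0×10⁻⁶/K.
ΔL = α·L₀·ΔT = 20.0×10⁻⁶ × 1760 mm × 126.0 K = 4.43 mm.

4.43 mm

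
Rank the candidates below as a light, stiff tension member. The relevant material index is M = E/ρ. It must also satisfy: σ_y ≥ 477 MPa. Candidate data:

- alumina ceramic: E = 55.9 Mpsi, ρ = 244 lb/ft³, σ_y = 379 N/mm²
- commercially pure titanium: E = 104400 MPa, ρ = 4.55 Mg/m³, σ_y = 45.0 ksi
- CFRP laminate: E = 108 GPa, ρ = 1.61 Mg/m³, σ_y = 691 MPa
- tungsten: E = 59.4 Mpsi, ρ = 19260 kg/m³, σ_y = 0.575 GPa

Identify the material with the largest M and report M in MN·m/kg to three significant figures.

CFRP laminate, M = 67.1 MN·m/kg

Screen on constraints: σ_y ≥ 477 MPa. Survivors: CFRP laminate, tungsten.
After converting to SI:
  CFRP laminate: E = 108.0 GPa, ρ = 1610 kg/m³
  tungsten: E = 409.5 GPa, ρ = 19260 kg/m³
  CFRP laminate: M = 67.1 MN·m/kg
  tungsten: M = 21.3 MN·m/kg
Highest index: CFRP laminate.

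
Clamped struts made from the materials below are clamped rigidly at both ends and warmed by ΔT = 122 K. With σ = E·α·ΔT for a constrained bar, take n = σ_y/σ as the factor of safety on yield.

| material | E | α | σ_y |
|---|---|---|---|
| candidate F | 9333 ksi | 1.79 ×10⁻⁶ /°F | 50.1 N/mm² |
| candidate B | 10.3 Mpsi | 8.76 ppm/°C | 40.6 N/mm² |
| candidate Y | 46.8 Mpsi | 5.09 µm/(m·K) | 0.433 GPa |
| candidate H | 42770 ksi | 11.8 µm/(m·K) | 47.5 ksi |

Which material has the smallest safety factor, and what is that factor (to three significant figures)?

Converting E to GPa, α to ×10⁻⁶/K, σ_y to MPa, then σ and n for each:
  candidate F: E = 64.35, α = 3.22, σ_y = 50.10 → σ = 25.3 MPa, n = 1.98
  candidate B: E = 71.02, α = 8.76, σ_y = 40.60 → σ = 75.9 MPa, n = 0.535
  candidate Y: E = 322.7, α = 5.09, σ_y = 433.0 → σ = 200 MPa, n = 2.16
  candidate H: E = 294.9, α = 11.8, σ_y = 327.5 → σ = 425 MPa, n = 0.771
The minimum is candidate B at n = 0.535.

candidate B, n = 0.535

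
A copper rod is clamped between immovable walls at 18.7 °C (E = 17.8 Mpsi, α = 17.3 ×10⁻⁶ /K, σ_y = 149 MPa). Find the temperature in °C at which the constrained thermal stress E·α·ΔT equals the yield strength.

E = 17.8 Mpsi = 122.7 GPa.
E·α·ΔT = 149.0 MPa ⇒ ΔT = 149.0 / (122.7×10³ × 17.3×10⁻⁶) = 70.18 K.
T = 18.7 + 70.18 = 88.88 °C.

88.9 °C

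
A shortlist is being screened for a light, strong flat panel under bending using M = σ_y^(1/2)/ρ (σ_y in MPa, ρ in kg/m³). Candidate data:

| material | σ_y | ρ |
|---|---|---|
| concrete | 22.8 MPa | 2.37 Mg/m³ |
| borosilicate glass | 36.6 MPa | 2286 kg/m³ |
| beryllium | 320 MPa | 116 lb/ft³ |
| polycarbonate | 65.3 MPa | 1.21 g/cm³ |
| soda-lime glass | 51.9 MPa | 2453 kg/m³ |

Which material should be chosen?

beryllium

Convert each candidate to consistent units, then evaluate M:
  concrete: σ_y = 22.80 MPa, ρ = 2370 kg/m³
  borosilicate glass: σ_y = 36.60 MPa, ρ = 2286 kg/m³
  beryllium: σ_y = 320.0 MPa, ρ = 1858 kg/m³
  polycarbonate: σ_y = 65.30 MPa, ρ = 1210 kg/m³
  soda-lime glass: σ_y = 51.90 MPa, ρ = 2453 kg/m³
  beryllium: M = 9.63×10⁻³
  polycarbonate: M = 6.68×10⁻³
  soda-lime glass: M = 2.94×10⁻³
  borosilicate glass: M = 2.65×10⁻³
  concrete: M = 2.01×10⁻³
Highest index: beryllium.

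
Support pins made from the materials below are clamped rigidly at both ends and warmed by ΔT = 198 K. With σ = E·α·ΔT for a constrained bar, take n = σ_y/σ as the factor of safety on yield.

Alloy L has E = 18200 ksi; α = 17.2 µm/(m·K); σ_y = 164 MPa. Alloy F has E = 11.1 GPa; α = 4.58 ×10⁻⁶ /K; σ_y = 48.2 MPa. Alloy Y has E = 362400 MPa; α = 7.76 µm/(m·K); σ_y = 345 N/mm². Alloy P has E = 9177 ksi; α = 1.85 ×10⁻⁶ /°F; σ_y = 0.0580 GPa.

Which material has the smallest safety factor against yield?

alloy L

Converting E to GPa, α to ×10⁻⁶/K, σ_y to MPa, then σ and n for each:
  alloy L: E = 125.5, α = 17.2, σ_y = 164.0 → σ = 427 MPa, n = 0.384
  alloy F: E = 11.10, α = 4.58, σ_y = 48.20 → σ = 10.1 MPa, n = 4.79
  alloy Y: E = 362.4, α = 7.76, σ_y = 345.0 → σ = 557 MPa, n = 0.620
  alloy P: E = 63.27, α = 3.33, σ_y = 58.00 → σ = 41.7 MPa, n = 1.39
The minimum is alloy L at n = 0.384.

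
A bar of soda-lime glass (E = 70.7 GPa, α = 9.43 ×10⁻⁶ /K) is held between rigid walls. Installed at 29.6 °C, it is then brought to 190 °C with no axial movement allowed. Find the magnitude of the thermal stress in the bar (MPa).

107 MPa

ΔT = 160.4 K. Constrained thermal stress σ = E·α·ΔT = 70.70×10³ MPa × 9.43×10⁻⁶ × 160.4 = 107 MPa (compressive).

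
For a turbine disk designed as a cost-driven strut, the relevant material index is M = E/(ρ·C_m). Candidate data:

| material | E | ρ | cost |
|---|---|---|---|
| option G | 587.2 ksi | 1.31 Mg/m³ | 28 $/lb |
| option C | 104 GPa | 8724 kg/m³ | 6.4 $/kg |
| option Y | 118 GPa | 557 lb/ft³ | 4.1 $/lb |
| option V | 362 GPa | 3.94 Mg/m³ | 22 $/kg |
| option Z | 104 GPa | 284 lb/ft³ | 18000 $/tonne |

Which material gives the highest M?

option V

After converting to SI:
  option G: E = 4.049 GPa, ρ = 1310 kg/m³, cost = 61.73 $/kg
  option C: E = 104.0 GPa, ρ = 8724 kg/m³, cost = 6.400 $/kg
  option Y: E = 118.0 GPa, ρ = 8922 kg/m³, cost = 9.039 $/kg
  option V: E = 362.0 GPa, ρ = 3940 kg/m³, cost = 22.00 $/kg
  option Z: E = 104.0 GPa, ρ = 4549 kg/m³, cost = 18.00 $/kg
  option V: M = 4.18 MN·m per $
  option C: M = 1.86 MN·m per $
  option Y: M = 1.46 MN·m per $
  option Z: M = 1.27 MN·m per $
  option G: M = 0.0501 MN·m per $
Highest index: option V.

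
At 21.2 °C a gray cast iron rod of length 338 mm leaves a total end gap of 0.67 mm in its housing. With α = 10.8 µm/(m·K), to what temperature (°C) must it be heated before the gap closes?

α·L₀·ΔT = 0.67 mm ⇒ ΔT = 0.67 / (10.8×10⁻⁶ × 338.0) = 183.5 K.
T = 21.2 + 183.5 = 204.7 °C.

205 °C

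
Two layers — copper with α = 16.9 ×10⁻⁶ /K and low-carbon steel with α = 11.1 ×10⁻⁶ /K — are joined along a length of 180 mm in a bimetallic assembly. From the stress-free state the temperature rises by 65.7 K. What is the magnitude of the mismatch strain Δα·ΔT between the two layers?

Δα = |16.9 − 11.1|×10⁻⁶/K = 5.80×10⁻⁶/K.
Mismatch strain = Δα·ΔT = 5.80×10⁻⁶ × 65.7 = 3.81×10⁻⁴.

3.81×10⁻⁴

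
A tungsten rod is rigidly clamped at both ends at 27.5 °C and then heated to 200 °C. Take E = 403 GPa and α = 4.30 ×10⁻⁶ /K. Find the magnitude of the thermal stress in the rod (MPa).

299 MPa

ΔT = 172.5 K. Constrained thermal stress σ = E·α·ΔT = 403.0×10³ MPa × 4.30×10⁻⁶ × 172.5 = 299 MPa (compressive).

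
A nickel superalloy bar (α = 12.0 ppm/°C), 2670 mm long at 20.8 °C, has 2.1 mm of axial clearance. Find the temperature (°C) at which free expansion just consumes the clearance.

86.3 °C

α·L₀·ΔT = 2.1 mm ⇒ ΔT = 2.1 / (12.0×10⁻⁶ × 2670.0) = 65.54 K.
T = 20.8 + 65.54 = 86.34 °C.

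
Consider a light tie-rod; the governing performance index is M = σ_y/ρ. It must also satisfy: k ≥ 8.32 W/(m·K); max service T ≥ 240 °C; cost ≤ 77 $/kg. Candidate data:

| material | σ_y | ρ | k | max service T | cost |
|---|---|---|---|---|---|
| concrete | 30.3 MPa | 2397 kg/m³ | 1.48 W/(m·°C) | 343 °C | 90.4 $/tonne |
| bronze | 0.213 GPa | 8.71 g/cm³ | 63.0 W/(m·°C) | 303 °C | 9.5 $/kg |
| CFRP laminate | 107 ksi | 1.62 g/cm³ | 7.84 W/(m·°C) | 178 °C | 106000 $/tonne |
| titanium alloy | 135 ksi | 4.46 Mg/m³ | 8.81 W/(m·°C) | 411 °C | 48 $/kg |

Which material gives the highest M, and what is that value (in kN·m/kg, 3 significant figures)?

titanium alloy, M = 209 kN·m/kg

Screen on constraints: k ≥ 8.32 W/(m·K); max service T ≥ 240 °C; cost ≤ 77 $/kg. Survivors: bronze, titanium alloy.
In SI units:
  bronze: σ_y = 213.0 MPa, ρ = 8710 kg/m³
  titanium alloy: σ_y = 930.8 MPa, ρ = 4460 kg/m³
  titanium alloy: M = 209 kN·m/kg
  bronze: M = 24.5 kN·m/kg
The maximum is for titanium alloy.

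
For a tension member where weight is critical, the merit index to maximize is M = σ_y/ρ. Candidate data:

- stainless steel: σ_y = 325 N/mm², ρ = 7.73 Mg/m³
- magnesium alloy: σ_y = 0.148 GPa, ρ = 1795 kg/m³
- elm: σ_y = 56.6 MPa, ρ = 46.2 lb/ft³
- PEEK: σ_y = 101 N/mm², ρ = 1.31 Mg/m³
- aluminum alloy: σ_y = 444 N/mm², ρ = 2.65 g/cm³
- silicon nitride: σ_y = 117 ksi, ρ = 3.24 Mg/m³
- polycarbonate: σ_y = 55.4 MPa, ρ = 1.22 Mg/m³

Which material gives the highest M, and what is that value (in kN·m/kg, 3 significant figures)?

silicon nitride, M = 249 kN·m/kg

In SI units:
  stainless steel: σ_y = 325.0 MPa, ρ = 7730 kg/m³
  magnesium alloy: σ_y = 148.0 MPa, ρ = 1795 kg/m³
  elm: σ_y = 56.60 MPa, ρ = 740.1 kg/m³
  PEEK: σ_y = 101.0 MPa, ρ = 1310 kg/m³
  aluminum alloy: σ_y = 444.0 MPa, ρ = 2650 kg/m³
  silicon nitride: σ_y = 806.7 MPa, ρ = 3240 kg/m³
  polycarbonate: σ_y = 55.40 MPa, ρ = 1220 kg/m³
  silicon nitride: M = 249 kN·m/kg
  aluminum alloy: M = 168 kN·m/kg
  magnesium alloy: M = 82.5 kN·m/kg
  PEEK: M = 77.1 kN·m/kg
  elm: M = 76.5 kN·m/kg
  polycarbonate: M = 45.4 kN·m/kg
  stainless steel: M = 42.0 kN·m/kg
Silicon nitride has the largest M.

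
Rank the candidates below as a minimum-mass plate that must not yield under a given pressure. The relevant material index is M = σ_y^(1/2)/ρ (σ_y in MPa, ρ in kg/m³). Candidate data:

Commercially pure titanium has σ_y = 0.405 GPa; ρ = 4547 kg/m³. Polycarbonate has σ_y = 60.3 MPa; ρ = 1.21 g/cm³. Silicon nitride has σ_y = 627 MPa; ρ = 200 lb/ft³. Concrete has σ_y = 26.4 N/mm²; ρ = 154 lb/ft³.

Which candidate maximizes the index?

After converting to SI:
  commercially pure titanium: σ_y = 405.0 MPa, ρ = 4547 kg/m³
  polycarbonate: σ_y = 60.30 MPa, ρ = 1210 kg/m³
  silicon nitride: σ_y = 627.0 MPa, ρ = 3204 kg/m³
  concrete: σ_y = 26.40 MPa, ρ = 2467 kg/m³
  silicon nitride: M = 7.82×10⁻³
  polycarbonate: M = 6.42×10⁻³
  commercially pure titanium: M = 4.43×10⁻³
  concrete: M = 2.08×10⁻³
Highest index: silicon nitride.

silicon nitride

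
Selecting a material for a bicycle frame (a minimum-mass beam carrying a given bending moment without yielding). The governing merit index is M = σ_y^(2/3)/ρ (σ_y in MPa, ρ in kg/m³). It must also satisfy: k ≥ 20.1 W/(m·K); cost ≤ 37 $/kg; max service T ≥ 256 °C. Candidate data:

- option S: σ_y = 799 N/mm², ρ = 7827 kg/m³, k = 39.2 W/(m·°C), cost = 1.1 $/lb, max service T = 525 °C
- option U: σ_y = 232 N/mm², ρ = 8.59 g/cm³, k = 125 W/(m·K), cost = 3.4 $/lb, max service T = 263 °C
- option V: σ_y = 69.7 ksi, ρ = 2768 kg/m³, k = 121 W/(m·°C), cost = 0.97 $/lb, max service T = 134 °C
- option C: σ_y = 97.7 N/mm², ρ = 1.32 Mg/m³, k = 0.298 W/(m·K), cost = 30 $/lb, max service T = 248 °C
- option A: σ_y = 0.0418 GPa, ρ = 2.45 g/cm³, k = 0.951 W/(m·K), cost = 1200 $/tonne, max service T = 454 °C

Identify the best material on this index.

Screen on constraints: k ≥ 20.1 W/(m·K); cost ≤ 37 $/kg; max service T ≥ 256 °C. Survivors: option S, option U.
In SI units:
  option S: σ_y = 799.0 MPa, ρ = 7827 kg/m³
  option U: σ_y = 232.0 MPa, ρ = 8590 kg/m³
  option S: M = 11.0×10⁻³
  option U: M = 4.40×10⁻³
Highest index: option S.

option S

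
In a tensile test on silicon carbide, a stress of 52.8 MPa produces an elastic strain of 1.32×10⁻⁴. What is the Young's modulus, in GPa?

E = σ/ε = 52.8 MPa / 1.32×10⁻⁴ = 400000 MPa = 400 GPa.

400 GPa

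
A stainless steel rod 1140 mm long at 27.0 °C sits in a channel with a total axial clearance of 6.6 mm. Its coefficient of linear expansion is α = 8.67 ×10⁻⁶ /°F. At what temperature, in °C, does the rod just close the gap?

398 °C

α = 8.67×10⁻⁶/°F × 9/5 = 15.6×10⁻⁶/K.
α·L₀·ΔT = 6.6 mm ⇒ ΔT = 6.6 / (15.6×10⁻⁶ × 1140.0) = 371.0 K.
T = 27.0 + 371.0 = 398.0 °C.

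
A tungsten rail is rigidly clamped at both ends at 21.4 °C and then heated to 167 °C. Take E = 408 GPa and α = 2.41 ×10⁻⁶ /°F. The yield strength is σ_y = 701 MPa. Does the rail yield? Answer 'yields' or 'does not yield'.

does not yield

α = 2.41×10⁻⁶/°F × 9/5 = 4.34×10⁻⁶/K.
ΔT = 145.6 K. Constrained thermal stress σ = E·α·ΔT = 408.0×10³ MPa × 4.34×10⁻⁶ × 145.6 = 258 MPa (compressive).
Compare to σ_y = 701 MPa: σ < σ_y, so it does not yield.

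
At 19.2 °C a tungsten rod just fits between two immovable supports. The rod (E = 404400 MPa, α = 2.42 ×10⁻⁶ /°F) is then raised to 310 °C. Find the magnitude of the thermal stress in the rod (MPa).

512 MPa

E = 404400 MPa = 404.4 GPa.
α = 2.42×10⁻⁶/°F × 9/5 = 4.36×10⁻⁶/K.
ΔT = 290.8 K. Constrained thermal stress σ = E·α·ΔT = 404.4×10³ MPa × 4.36×10⁻⁶ × 290.8 = 512 MPa (compressive).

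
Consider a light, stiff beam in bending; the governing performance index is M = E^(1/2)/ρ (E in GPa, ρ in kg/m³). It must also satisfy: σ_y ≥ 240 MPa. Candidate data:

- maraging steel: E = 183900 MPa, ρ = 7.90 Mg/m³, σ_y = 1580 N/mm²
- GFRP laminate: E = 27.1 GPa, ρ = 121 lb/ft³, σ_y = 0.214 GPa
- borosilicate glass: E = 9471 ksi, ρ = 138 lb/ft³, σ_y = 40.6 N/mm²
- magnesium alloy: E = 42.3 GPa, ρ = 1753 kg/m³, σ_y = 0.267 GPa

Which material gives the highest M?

magnesium alloy

Screen on constraints: σ_y ≥ 240 MPa. Survivors: maraging steel, magnesium alloy.
After converting to SI:
  maraging steel: E = 183.9 GPa, ρ = 7900 kg/m³
  magnesium alloy: E = 42.30 GPa, ρ = 1753 kg/m³
  magnesium alloy: M = 3.71×10⁻³
  maraging steel: M = 1.72×10⁻³
Magnesium alloy ranks first.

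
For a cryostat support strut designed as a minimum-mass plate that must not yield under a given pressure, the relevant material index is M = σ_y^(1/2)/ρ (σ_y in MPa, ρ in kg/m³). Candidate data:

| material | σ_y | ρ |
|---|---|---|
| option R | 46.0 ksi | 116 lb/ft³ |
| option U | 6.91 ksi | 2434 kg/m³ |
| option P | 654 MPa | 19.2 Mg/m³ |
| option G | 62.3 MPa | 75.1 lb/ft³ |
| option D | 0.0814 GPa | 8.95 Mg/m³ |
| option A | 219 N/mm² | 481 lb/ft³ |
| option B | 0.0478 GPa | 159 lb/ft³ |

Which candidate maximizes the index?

Putting every candidate on a common basis:
  option R: σ_y = 317.2 MPa, ρ = 1858 kg/m³
  option U: σ_y = 47.64 MPa, ρ = 2434 kg/m³
  option P: σ_y = 654.0 MPa, ρ = 19200 kg/m³
  option G: σ_y = 62.30 MPa, ρ = 1203 kg/m³
  option D: σ_y = 81.40 MPa, ρ = 8950 kg/m³
  option A: σ_y = 219.0 MPa, ρ = 7705 kg/m³
  option B: σ_y = 47.80 MPa, ρ = 2547 kg/m³
  option R: M = 9.58×10⁻³
  option G: M = 6.56×10⁻³
  option U: M = 2.84×10⁻³
  option B: M = 2.71×10⁻³
  option A: M = 1.92×10⁻³
  option P: M = 1.33×10⁻³
  option D: M = 1.01×10⁻³
The maximum is for option R.

option R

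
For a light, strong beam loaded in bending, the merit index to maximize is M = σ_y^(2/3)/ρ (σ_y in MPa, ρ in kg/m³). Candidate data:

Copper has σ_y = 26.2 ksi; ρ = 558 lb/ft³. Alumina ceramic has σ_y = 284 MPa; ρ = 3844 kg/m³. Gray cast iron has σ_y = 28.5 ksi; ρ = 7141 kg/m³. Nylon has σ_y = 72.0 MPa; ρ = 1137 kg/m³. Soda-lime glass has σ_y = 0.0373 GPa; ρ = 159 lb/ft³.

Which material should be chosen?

Normalizing units and computing the index:
  copper: σ_y = 180.6 MPa, ρ = 8938 kg/m³
  alumina ceramic: σ_y = 284.0 MPa, ρ = 3844 kg/m³
  gray cast iron: σ_y = 196.5 MPa, ρ = 7141 kg/m³
  nylon: σ_y = 72.00 MPa, ρ = 1137 kg/m³
  soda-lime glass: σ_y = 37.30 MPa, ρ = 2547 kg/m³
  nylon: M = 15.2×10⁻³
  alumina ceramic: M = 11.2×10⁻³
  gray cast iron: M = 4.73×10⁻³
  soda-lime glass: M = 4.38×10⁻³
  copper: M = 3.58×10⁻³
Highest index: nylon.

nylon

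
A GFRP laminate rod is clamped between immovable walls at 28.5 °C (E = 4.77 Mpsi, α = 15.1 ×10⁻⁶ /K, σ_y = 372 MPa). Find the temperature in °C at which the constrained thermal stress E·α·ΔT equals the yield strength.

E = 4.77 Mpsi = 32.89 GPa.
E·α·ΔT = 372.0 MPa ⇒ ΔT = 372.0 / (32.89×10³ × 15.1×10⁻⁶) = 749.1 K.
T = 28.5 + 749.1 = 777.6 °C.

778 °C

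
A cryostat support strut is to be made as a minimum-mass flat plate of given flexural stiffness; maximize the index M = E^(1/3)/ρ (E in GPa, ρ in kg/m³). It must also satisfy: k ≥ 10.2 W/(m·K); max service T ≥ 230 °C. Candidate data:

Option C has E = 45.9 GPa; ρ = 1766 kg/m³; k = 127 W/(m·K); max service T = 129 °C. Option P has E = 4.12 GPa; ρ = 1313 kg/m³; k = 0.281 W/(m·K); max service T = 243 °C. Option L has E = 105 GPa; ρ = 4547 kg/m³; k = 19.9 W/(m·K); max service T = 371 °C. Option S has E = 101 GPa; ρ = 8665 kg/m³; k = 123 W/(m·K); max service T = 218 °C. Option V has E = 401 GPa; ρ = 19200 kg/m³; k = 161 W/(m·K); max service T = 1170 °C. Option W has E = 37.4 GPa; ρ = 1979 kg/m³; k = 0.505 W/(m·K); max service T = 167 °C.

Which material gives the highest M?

Screen on constraints: k ≥ 10.2 W/(m·K); max service T ≥ 230 °C. Survivors: option L, option V.
Per-candidate index values:
  option L: M = 1.04×10⁻³
  option V: M = 0.384×10⁻³
Option L ranks first.

option L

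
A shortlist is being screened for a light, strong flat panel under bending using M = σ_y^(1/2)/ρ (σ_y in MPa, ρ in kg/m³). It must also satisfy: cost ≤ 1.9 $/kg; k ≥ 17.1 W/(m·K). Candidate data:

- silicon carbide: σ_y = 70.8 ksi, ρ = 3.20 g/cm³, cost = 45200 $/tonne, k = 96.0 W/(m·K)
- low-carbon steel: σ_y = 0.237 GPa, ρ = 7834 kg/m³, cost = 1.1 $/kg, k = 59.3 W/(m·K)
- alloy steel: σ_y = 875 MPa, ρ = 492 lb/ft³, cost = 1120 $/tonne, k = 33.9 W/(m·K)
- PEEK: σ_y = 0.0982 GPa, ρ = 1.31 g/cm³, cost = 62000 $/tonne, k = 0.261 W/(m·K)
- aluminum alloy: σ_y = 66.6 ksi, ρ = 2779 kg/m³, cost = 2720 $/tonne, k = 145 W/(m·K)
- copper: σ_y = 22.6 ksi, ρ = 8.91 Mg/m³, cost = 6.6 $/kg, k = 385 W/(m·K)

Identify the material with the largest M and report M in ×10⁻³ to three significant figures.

Screen on constraints: cost ≤ 1.9 $/kg; k ≥ 17.1 W/(m·K). Survivors: low-carbon steel, alloy steel.
After converting to SI:
  low-carbon steel: σ_y = 237.0 MPa, ρ = 7834 kg/m³
  alloy steel: σ_y = 875.0 MPa, ρ = 7881 kg/m³
  alloy steel: M = 3.75×10⁻³
  low-carbon steel: M = 1.97×10⁻³
Alloy steel ranks first.

alloy steel, M = 3.75×10⁻³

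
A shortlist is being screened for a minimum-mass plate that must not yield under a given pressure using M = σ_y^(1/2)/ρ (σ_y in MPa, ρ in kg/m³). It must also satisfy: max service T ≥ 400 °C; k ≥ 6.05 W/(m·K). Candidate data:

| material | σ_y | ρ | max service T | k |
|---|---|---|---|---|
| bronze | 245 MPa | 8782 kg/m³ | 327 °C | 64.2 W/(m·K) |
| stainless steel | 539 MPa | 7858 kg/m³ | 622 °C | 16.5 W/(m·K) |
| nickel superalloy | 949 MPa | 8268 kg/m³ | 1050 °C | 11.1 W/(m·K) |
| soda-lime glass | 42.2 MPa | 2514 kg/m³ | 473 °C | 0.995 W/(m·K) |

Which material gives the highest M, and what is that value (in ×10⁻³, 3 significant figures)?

nickel superalloy, M = 3.73×10⁻³

Screen on constraints: max service T ≥ 400 °C; k ≥ 6.05 W/(m·K). Survivors: stainless steel, nickel superalloy.
Evaluate M for each candidate:
  nickel superalloy: M = 3.73×10⁻³
  stainless steel: M = 2.95×10⁻³
Highest index: nickel superalloy.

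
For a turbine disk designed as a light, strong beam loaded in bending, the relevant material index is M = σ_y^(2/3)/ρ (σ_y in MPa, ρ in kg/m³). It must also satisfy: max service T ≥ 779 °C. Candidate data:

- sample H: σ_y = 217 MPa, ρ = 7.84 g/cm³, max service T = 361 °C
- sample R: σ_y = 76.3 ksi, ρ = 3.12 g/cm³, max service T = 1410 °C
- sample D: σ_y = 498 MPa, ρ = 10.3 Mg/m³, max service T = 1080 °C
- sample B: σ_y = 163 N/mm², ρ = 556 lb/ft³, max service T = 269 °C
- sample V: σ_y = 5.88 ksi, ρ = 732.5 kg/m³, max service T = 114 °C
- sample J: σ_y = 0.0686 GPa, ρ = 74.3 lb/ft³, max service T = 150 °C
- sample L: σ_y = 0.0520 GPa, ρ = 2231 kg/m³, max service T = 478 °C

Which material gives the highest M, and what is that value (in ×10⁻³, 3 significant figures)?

Screen on constraints: max service T ≥ 779 °C. Survivors: sample R, sample D.
Normalizing units and computing the index:
  sample R: σ_y = 526.1 MPa, ρ = 3120 kg/m³
  sample D: σ_y = 498.0 MPa, ρ = 10300 kg/m³
  sample R: M = 20.9×10⁻³
  sample D: M = 6.10×10⁻³
Highest index: sample R.

sample R, M = 20.9×10⁻³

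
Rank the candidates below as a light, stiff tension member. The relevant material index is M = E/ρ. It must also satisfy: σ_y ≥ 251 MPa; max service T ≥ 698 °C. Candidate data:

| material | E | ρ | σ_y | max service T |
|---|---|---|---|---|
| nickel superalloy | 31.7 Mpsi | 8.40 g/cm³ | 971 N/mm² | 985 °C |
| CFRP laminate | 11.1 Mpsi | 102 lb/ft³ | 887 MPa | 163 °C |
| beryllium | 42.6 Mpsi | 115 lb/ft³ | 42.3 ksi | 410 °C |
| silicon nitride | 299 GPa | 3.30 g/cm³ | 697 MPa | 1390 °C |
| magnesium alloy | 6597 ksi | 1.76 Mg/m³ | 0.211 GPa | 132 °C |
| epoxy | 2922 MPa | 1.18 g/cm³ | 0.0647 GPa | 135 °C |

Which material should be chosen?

Screen on constraints: σ_y ≥ 251 MPa; max service T ≥ 698 °C. Survivors: nickel superalloy, silicon nitride.
Convert each candidate to consistent units, then evaluate M:
  nickel superalloy: E = 218.6 GPa, ρ = 8400 kg/m³
  silicon nitride: E = 299.0 GPa, ρ = 3300 kg/m³
  silicon nitride: M = 90.6 MN·m/kg
  nickel superalloy: M = 26.0 MN·m/kg
The maximum is for silicon nitride.

silicon nitride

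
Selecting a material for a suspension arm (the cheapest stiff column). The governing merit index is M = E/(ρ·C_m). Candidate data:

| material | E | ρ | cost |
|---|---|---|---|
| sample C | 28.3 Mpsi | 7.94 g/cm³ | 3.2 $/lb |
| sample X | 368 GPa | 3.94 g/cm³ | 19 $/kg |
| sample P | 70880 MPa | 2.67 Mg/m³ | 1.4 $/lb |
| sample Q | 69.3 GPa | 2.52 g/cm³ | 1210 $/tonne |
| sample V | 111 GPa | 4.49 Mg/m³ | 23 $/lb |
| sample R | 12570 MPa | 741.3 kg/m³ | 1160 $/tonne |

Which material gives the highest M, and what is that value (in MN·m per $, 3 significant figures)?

In SI units:
  sample C: E = 195.1 GPa, ρ = 7940 kg/m³, cost = 7.055 $/kg
  sample X: E = 368.0 GPa, ρ = 3940 kg/m³, cost = 19.00 $/kg
  sample P: E = 70.88 GPa, ρ = 2670 kg/m³, cost = 3.086 $/kg
  sample Q: E = 69.30 GPa, ρ = 2520 kg/m³, cost = 1.210 $/kg
  sample V: E = 111.0 GPa, ρ = 4490 kg/m³, cost = 50.71 $/kg
  sample R: E = 12.57 GPa, ρ = 741.3 kg/m³, cost = 1.160 $/kg
  sample Q: M = 22.7 MN·m per $
  sample R: M = 14.6 MN·m per $
  sample P: M = 8.60 MN·m per $
  sample X: M = 4.92 MN·m per $
  sample C: M = 3.48 MN·m per $
  sample V: M = 0.488 MN·m per $
The maximum is for sample Q.

sample Q, M = 22.7 MN·m per $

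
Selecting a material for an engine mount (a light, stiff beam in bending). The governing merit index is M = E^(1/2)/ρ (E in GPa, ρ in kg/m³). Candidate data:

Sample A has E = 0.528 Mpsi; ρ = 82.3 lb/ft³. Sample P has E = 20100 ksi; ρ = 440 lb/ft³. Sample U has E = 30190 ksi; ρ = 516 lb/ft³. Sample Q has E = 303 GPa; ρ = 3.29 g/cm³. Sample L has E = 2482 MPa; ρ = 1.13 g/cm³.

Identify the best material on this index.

sample Q

Convert each candidate to consistent units, then evaluate M:
  sample A: E = 3.640 GPa, ρ = 1318 kg/m³
  sample P: E = 138.6 GPa, ρ = 7048 kg/m³
  sample U: E = 208.2 GPa, ρ = 8266 kg/m³
  sample Q: E = 303.0 GPa, ρ = 3290 kg/m³
  sample L: E = 2.482 GPa, ρ = 1130 kg/m³
  sample Q: M = 5.29×10⁻³
  sample U: M = 1.75×10⁻³
  sample P: M = 1.67×10⁻³
  sample A: M = 1.45×10⁻³
  sample L: M = 1.39×10⁻³
Highest index: sample Q.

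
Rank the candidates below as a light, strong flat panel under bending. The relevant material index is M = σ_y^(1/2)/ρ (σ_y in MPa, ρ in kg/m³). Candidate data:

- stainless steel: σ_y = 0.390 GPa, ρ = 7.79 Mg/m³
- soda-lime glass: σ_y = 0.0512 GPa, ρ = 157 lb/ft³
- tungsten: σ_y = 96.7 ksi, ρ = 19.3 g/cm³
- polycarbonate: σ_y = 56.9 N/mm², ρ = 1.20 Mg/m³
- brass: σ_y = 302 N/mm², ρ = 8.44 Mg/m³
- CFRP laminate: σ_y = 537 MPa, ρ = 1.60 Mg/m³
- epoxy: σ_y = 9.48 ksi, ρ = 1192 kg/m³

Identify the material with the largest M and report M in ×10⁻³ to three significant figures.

CFRP laminate, M = 14.5×10⁻³

Normalizing units and computing the index:
  stainless steel: σ_y = 390.0 MPa, ρ = 7790 kg/m³
  soda-lime glass: σ_y = 51.20 MPa, ρ = 2515 kg/m³
  tungsten: σ_y = 666.7 MPa, ρ = 19300 kg/m³
  polycarbonate: σ_y = 56.90 MPa, ρ = 1200 kg/m³
  brass: σ_y = 302.0 MPa, ρ = 8440 kg/m³
  CFRP laminate: σ_y = 537.0 MPa, ρ = 1600 kg/m³
  epoxy: σ_y = 65.36 MPa, ρ = 1192 kg/m³
  CFRP laminate: M = 14.5×10⁻³
  epoxy: M = 6.78×10⁻³
  polycarbonate: M = 6.29×10⁻³
  soda-lime glass: M = 2.85×10⁻³
  stainless steel: M = 2.54×10⁻³
  brass: M = 2.06×10⁻³
  tungsten: M = 1.34×10⁻³
CFRP laminate has the largest M.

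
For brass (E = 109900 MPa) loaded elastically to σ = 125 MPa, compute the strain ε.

1.14×10⁻³

E = 109900 MPa = 109.9 GPa = 109900 MPa.
ε = σ/E = 125 / 109900 = 1.14×10⁻³.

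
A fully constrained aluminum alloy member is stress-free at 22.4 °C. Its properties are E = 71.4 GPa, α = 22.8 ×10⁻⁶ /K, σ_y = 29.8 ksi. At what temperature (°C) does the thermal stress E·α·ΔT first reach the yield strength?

σ_y = 29.8 ksi = 205.5 MPa.
E·α·ΔT = 205.5 MPa ⇒ ΔT = 205.5 / (71.40×10³ × 22.8×10⁻⁶) = 126.2 K.
T = 22.4 + 126.2 = 148.6 °C.

149 °C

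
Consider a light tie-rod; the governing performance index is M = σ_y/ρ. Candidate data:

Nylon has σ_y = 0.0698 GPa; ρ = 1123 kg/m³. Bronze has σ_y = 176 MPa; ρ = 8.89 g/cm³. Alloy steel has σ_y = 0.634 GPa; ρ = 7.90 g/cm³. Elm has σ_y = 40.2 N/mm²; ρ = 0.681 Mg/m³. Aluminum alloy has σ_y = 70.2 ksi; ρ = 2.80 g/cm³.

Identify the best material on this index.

aluminum alloy

After converting to SI:
  nylon: σ_y = 69.80 MPa, ρ = 1123 kg/m³
  bronze: σ_y = 176.0 MPa, ρ = 8890 kg/m³
  alloy steel: σ_y = 634.0 MPa, ρ = 7900 kg/m³
  elm: σ_y = 40.20 MPa, ρ = 681.0 kg/m³
  aluminum alloy: σ_y = 484.0 MPa, ρ = 2800 kg/m³
  aluminum alloy: M = 173 kN·m/kg
  alloy steel: M = 80.3 kN·m/kg
  nylon: M = 62.2 kN·m/kg
  elm: M = 59.0 kN·m/kg
  bronze: M = 19.8 kN·m/kg
Highest index: aluminum alloy.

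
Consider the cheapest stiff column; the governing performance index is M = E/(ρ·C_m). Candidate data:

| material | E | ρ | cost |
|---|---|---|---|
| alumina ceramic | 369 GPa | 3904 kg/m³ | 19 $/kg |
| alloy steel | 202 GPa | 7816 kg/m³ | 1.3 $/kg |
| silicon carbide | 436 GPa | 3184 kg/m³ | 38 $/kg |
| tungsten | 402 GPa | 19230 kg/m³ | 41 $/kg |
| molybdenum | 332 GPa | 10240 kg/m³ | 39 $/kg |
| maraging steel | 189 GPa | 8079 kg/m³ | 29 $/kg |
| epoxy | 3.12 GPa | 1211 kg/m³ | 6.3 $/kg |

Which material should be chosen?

Per-candidate index values:
  alloy steel: M = 19.9 MN·m per $
  alumina ceramic: M = 4.97 MN·m per $
  silicon carbide: M = 3.60 MN·m per $
  molybdenum: M = 0.831 MN·m per $
  maraging steel: M = 0.807 MN·m per $
  tungsten: M = 0.510 MN·m per $
  epoxy: M = 0.409 MN·m per $
Highest index: alloy steel.

alloy steel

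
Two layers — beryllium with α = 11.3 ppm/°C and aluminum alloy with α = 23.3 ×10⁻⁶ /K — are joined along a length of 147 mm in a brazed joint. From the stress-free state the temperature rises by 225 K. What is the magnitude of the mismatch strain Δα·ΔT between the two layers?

Δα = |11.3 − 23.3|×10⁻⁶/K = 12.0×10⁻⁶/K.
Mismatch strain = Δα·ΔT = 12.0×10⁻⁶ × 225.0 = 2.70×10⁻³.

2.70×10⁻³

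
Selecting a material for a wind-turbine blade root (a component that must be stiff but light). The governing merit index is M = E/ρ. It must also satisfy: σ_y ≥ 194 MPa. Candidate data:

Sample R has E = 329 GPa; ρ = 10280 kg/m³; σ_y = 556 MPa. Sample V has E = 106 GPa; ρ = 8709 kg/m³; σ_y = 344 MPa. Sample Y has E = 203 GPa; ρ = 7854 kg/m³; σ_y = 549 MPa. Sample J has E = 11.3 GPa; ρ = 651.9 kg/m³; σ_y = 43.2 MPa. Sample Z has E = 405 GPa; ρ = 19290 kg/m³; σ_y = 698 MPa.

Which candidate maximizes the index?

sample R

Screen on constraints: σ_y ≥ 194 MPa. Survivors: sample R, sample V, sample Y, sample Z.
Per-candidate index values:
  sample R: M = 32.0 MN·m/kg
  sample Y: M = 25.8 MN·m/kg
  sample Z: M = 21.0 MN·m/kg
  sample V: M = 12.2 MN·m/kg
The maximum is for sample R.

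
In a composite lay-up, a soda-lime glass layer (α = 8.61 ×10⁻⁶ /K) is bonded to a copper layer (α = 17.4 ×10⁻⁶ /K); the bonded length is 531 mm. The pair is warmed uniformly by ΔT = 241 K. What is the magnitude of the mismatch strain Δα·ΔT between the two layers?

2.12×10⁻³

Δα = |8.61 − 17.4|×10⁻⁶/K = 8.79×10⁻⁶/K.
Mismatch strain = Δα·ΔT = 8.79×10⁻⁶ × 241.0 = 2.12×10⁻³.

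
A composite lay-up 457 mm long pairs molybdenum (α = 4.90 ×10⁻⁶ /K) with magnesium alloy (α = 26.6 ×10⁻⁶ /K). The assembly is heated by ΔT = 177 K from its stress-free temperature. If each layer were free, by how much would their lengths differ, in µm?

1760 µm

Δα = |4.90 − 26.6|×10⁻⁶/K = 21.7×10⁻⁶/K.
ΔL_mismatch = Δα·L·ΔT = 21.7×10⁻⁶ × 457.0 mm × 177.0 K = 1760 µm.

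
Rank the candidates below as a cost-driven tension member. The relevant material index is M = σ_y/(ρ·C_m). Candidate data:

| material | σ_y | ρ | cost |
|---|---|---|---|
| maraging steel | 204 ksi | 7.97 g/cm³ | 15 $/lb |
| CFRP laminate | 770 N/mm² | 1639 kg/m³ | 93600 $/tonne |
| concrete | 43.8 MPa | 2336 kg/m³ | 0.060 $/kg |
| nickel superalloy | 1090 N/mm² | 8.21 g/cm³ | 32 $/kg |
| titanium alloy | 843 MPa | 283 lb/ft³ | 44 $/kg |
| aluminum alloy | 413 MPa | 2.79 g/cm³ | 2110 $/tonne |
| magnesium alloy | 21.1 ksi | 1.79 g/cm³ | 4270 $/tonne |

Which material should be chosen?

Normalizing units and computing the index:
  maraging steel: σ_y = 1407 MPa, ρ = 7970 kg/m³, cost = 33.07 $/kg
  CFRP laminate: σ_y = 770.0 MPa, ρ = 1639 kg/m³, cost = 93.60 $/kg
  concrete: σ_y = 43.80 MPa, ρ = 2336 kg/m³, cost = 0.06000 $/kg
  nickel superalloy: σ_y = 1090 MPa, ρ = 8210 kg/m³, cost = 32.00 $/kg
  titanium alloy: σ_y = 843.0 MPa, ρ = 4533 kg/m³, cost = 44.00 $/kg
  aluminum alloy: σ_y = 413.0 MPa, ρ = 2790 kg/m³, cost = 2.110 $/kg
  magnesium alloy: σ_y = 145.5 MPa, ρ = 1790 kg/m³, cost = 4.270 $/kg
  concrete: M = 312 kN·m per $
  aluminum alloy: M = 70.2 kN·m per $
  magnesium alloy: M = 19.0 kN·m per $
  maraging steel: M = 5.34 kN·m per $
  CFRP laminate: M = 5.02 kN·m per $
  titanium alloy: M = 4.23 kN·m per $
  nickel superalloy: M = 4.15 kN·m per $
The maximum is for concrete.

concrete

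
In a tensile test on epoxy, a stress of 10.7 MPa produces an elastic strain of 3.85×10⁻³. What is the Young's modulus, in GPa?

E = σ/ε = 10.7 MPa / 3.85×10⁻³ = 2779 MPa = 2.78 GPa.

2.78 GPa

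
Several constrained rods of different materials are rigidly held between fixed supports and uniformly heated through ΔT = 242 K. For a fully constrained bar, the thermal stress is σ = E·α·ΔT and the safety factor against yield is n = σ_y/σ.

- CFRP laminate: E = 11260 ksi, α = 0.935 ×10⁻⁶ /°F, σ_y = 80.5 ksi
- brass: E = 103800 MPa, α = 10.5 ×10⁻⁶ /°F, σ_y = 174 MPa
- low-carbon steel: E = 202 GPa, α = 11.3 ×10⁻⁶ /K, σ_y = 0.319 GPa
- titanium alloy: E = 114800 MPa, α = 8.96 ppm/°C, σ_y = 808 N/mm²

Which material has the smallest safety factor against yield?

Per material, after unit conversion:
  CFRP laminate: E = 77.63, α = 1.68, σ_y = 555.0 → σ = 31.6 MPa, n = 17.6
  brass: E = 103.8, α = 18.9, σ_y = 174.0 → σ = 475 MPa, n = 0.367
  low-carbon steel: E = 202.0, α = 11.3, σ_y = 319.0 → σ = 552 MPa, n = 0.577
  titanium alloy: E = 114.8, α = 8.96, σ_y = 808.0 → σ = 249 MPa, n = 3.25
The minimum is brass at n = 0.367.

brass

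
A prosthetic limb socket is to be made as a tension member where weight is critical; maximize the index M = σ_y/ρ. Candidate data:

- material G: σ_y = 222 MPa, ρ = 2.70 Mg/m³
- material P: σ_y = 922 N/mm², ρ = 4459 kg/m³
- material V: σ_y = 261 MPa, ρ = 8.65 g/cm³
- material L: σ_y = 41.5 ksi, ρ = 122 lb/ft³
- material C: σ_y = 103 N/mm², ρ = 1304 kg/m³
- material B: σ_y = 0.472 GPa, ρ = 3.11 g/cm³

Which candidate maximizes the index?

After converting to SI:
  material G: σ_y = 222.0 MPa, ρ = 2700 kg/m³
  material P: σ_y = 922.0 MPa, ρ = 4459 kg/m³
  material V: σ_y = 261.0 MPa, ρ = 8650 kg/m³
  material L: σ_y = 286.1 MPa, ρ = 1954 kg/m³
  material C: σ_y = 103.0 MPa, ρ = 1304 kg/m³
  material B: σ_y = 472.0 MPa, ρ = 3110 kg/m³
  material P: M = 207 kN·m/kg
  material B: M = 152 kN·m/kg
  material L: M = 146 kN·m/kg
  material G: M = 82.2 kN·m/kg
  material C: M = 79.0 kN·m/kg
  material V: M = 30.2 kN·m/kg
The maximum is for material P.

material P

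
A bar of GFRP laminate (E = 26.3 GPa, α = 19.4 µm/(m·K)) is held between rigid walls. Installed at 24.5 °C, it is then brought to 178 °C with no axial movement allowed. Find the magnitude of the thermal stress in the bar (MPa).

ΔT = 153.5 K. Constrained thermal stress σ = E·α·ΔT = 26.30×10³ MPa × 19.4×10⁻⁶ × 153.5 = 78.3 MPa (compressive).

78.3 MPa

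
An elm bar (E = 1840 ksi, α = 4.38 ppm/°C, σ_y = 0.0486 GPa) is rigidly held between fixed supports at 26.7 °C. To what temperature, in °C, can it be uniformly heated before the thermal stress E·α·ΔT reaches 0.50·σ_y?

464 °C

E = 1840 ksi = 12.69 GPa.
σ_y = 0.0486 GPa = 48.60 MPa.
E·α·ΔT = 24.30 MPa ⇒ ΔT = 24.30 / (12.69×10³ × 4.38×10⁻⁶) = 437.3 K.
T = 26.7 + 437.3 = 464.0 °C.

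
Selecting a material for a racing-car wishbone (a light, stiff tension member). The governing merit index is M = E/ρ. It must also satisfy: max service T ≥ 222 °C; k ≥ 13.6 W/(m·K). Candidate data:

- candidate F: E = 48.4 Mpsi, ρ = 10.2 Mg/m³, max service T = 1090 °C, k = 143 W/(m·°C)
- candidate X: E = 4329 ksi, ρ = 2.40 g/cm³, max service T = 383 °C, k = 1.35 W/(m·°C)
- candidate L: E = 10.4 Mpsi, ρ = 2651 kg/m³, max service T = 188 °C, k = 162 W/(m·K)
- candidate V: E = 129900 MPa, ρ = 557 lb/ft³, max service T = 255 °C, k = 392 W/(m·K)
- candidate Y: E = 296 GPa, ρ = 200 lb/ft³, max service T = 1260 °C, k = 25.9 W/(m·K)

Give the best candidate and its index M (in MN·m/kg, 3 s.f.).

candidate Y, M = 92.4 MN·m/kg

Screen on constraints: max service T ≥ 222 °C; k ≥ 13.6 W/(m·K). Survivors: candidate F, candidate V, candidate Y.
Putting every candidate on a common basis:
  candidate F: E = 333.7 GPa, ρ = 10200 kg/m³
  candidate V: E = 129.9 GPa, ρ = 8922 kg/m³
  candidate Y: E = 296.0 GPa, ρ = 3204 kg/m³
  candidate Y: M = 92.4 MN·m/kg
  candidate F: M = 32.7 MN·m/kg
  candidate V: M = 14.6 MN·m/kg
Candidate Y has the largest M.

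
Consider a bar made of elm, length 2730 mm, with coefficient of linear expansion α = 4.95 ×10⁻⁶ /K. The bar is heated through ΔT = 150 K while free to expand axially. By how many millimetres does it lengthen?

ΔL = α·L₀·ΔT = 4.95×10⁻⁶ × 2730 mm × 150.0 K = 2.03 mm.

2.03 mm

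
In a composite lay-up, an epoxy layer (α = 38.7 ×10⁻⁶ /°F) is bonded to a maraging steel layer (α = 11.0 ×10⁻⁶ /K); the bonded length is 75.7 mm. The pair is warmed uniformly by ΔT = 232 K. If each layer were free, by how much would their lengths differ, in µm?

epoxy: α = 38.7×10⁻⁶/°F × 9/5 = 69.7×10⁻⁶/K.
Δα = |69.7 − 11.0|×10⁻⁶/K = 58.7×10⁻⁶/K.
ΔL_mismatch = Δα·L·ΔT = 58.7×10⁻⁶ × 75.7 mm × 232.0 K = 1030 µm.

1030 µm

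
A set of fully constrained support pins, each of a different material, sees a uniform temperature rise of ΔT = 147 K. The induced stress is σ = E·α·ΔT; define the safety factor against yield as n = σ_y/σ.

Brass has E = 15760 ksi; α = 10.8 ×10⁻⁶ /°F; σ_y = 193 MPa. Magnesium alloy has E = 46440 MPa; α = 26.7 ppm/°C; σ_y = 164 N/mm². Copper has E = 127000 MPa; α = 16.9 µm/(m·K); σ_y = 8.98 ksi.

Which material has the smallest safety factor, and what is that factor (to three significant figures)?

copper, n = 0.196

Per material, after unit conversion:
  brass: E = 108.7, α = 19.4, σ_y = 193.0 → σ = 311 MPa, n = 0.622
  magnesium alloy: E = 46.44, α = 26.7, σ_y = 164.0 → σ = 182 MPa, n = 0.900
  copper: E = 127.0, α = 16.9, σ_y = 61.91 → σ = 316 MPa, n = 0.196
Smallest n: copper with n = 0.196.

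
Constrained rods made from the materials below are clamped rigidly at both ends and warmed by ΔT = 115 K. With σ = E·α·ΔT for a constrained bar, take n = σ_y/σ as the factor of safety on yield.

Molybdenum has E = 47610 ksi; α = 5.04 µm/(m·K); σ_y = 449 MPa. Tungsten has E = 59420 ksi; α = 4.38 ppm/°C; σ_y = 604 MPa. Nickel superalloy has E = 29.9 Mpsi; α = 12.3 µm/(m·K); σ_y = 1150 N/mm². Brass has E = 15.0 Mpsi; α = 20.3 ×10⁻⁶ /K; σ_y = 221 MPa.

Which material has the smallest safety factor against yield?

brass

Per material, after unit conversion:
  molybdenum: E = 328.3, α = 5.04, σ_y = 449.0 → σ = 190 MPa, n = 2.36
  tungsten: E = 409.7, α = 4.38, σ_y = 604.0 → σ = 206 MPa, n = 2.93
  nickel superalloy: E = 206.2, α = 12.3, σ_y = 1150 → σ = 292 MPa, n = 3.94
  brass: E = 103.4, α = 20.3, σ_y = 221.0 → σ = 241 MPa, n = 0.915
The minimum is brass at n = 0.915.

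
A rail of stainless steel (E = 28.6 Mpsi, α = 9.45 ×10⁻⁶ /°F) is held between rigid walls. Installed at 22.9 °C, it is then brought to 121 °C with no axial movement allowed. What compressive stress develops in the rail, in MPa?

E = 28.6 Mpsi = 197.2 GPa.
α = 9.45×10⁻⁶/°F × 9/5 = 17.0×10⁻⁶/K.
ΔT = 98.10 K. Constrained thermal stress σ = E·α·ΔT = 197.2×10³ MPa × 17.0×10⁻⁶ × 98.10 = 329 MPa (compressive).

329 MPa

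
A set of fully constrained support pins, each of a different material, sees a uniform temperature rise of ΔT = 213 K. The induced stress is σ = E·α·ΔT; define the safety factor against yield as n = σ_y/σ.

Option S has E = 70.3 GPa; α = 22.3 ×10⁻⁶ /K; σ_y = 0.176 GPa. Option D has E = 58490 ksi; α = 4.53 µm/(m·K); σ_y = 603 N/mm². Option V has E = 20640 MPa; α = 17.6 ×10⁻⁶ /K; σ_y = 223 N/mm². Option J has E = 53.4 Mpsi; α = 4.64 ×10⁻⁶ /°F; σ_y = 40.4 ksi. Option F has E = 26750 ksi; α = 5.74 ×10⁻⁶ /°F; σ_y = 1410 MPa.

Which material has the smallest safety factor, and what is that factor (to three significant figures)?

option J, n = 0.425

In consistent units (E in GPa, α in ×10⁻⁶/K, σ_y in MPa):
  option S: E = 70.30, α = 22.3, σ_y = 176.0 → σ = 334 MPa, n = 0.527
  option D: E = 403.3, α = 4.53, σ_y = 603.0 → σ = 389 MPa, n = 1.55
  option V: E = 20.64, α = 17.6, σ_y = 223.0 → σ = 77.4 MPa, n = 2.88
  option J: E = 368.2, α = 8.35, σ_y = 278.5 → σ = 655 MPa, n = 0.425
  option F: E = 184.4, α = 10.3, σ_y = 1410 → σ = 406 MPa, n = 3.47
Option J has the lowest safety factor, n = 0.425.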